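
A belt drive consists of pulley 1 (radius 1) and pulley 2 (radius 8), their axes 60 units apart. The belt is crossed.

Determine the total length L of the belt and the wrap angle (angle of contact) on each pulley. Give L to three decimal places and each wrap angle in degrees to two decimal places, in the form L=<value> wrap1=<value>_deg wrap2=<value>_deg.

L=149.627 wrap1=197.25_deg wrap2=197.25_deg

crossed belt: β = asin((r1+r2)/C) = asin(9/60) = 8.6269°
wrap1 = wrap2 = π + 2β = 197.2539°
tangent length = C·cosβ = 59.3212
L = (r1+r2)·wrap + 2·C·cosβ = 9·3.4427 + 2·59.3212 = 149.6269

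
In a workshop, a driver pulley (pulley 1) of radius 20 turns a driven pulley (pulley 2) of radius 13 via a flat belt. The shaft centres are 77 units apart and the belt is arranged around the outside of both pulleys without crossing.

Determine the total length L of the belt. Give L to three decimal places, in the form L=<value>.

open belt: β = asin((r2−r1)/C) = asin(-7/77) = -5.2159°
wrap1 = π − 2β = 190.4318°
wrap2 = π + 2β = 169.5682°
tangent length = C·cosβ = 76.6812
L = r1·wrap1 + r2·wrap2 + 2·C·cosβ = 20·3.3237 + 13·2.9595 + 2·76.6812 = 258.3094

L=258.309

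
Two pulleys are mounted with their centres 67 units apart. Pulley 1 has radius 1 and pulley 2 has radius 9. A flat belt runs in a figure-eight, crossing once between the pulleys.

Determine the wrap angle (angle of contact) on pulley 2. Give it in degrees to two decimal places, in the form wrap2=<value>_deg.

wrap2=197.17_deg

crossed belt: β = asin((r1+r2)/C) = asin(10/67) = 8.5837°
wrap1 = wrap2 = π + 2β = 197.1674°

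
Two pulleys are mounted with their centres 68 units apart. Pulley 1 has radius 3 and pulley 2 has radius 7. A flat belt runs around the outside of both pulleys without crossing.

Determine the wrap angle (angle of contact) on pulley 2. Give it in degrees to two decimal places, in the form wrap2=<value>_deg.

wrap2=186.74_deg

open belt: β = asin((r2−r1)/C) = asin(4/68) = 3.3723°
wrap1 = π − 2β = 173.2554°
wrap2 = π + 2β = 186.7446°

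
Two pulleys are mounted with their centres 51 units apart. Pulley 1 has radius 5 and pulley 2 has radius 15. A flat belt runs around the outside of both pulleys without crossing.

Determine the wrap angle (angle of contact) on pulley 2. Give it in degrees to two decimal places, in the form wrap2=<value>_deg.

open belt: β = asin((r2−r1)/C) = asin(10/51) = 11.3077°
wrap1 = π − 2β = 157.3845°
wrap2 = π + 2β = 202.6155°

wrap2=202.62_deg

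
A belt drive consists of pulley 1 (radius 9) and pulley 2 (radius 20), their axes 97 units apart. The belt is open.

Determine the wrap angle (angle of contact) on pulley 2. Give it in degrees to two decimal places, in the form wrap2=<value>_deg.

open belt: β = asin((r2−r1)/C) = asin(11/97) = 6.5115°
wrap1 = π − 2β = 166.9771°
wrap2 = π + 2β = 193.0229°

wrap2=193.02_deg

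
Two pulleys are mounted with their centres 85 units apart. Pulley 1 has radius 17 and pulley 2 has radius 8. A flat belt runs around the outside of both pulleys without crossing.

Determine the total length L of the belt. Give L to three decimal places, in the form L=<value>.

L=249.494

open belt: β = asin((r2−r1)/C) = asin(-9/85) = -6.0780°
wrap1 = π − 2β = 192.1560°
wrap2 = π + 2β = 167.8440°
tangent length = C·cosβ = 84.5222
L = r1·wrap1 + r2·wrap2 + 2·C·cosβ = 17·3.3538 + 8·2.9294 + 2·84.5222 = 249.4937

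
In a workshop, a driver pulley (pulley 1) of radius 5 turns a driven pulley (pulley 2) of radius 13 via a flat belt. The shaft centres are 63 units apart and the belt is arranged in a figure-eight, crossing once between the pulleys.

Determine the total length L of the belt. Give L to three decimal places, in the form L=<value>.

L=187.727

crossed belt: β = asin((r1+r2)/C) = asin(18/63) = 16.6015°
wrap1 = wrap2 = π + 2β = 213.2031°
tangent length = C·cosβ = 60.3738
L = (r1+r2)·wrap + 2·C·cosβ = 18·3.7211 + 2·60.3738 = 187.7274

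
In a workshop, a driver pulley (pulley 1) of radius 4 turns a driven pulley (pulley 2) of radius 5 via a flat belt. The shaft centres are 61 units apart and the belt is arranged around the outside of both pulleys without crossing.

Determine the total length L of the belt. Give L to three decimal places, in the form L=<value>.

L=150.291

open belt: β = asin((r2−r1)/C) = asin(1/61) = 0.9393°
wrap1 = π − 2β = 178.1214°
wrap2 = π + 2β = 181.8786°
tangent length = C·cosβ = 60.9918
L = r1·wrap1 + r2·wrap2 + 2·C·cosβ = 4·3.1088 + 5·3.1744 + 2·60.9918 = 150.2907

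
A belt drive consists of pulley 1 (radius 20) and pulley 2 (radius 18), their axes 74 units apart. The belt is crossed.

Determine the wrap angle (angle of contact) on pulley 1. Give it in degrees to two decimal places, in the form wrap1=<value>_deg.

crossed belt: β = asin((r1+r2)/C) = asin(38/74) = 30.8981°
wrap1 = wrap2 = π + 2β = 241.7963°

wrap1=241.80_deg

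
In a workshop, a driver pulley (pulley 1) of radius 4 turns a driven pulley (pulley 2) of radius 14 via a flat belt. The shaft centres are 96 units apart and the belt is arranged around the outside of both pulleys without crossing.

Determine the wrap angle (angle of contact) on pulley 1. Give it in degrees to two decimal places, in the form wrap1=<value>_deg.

wrap1=168.04_deg

open belt: β = asin((r2−r1)/C) = asin(10/96) = 5.9792°
wrap1 = π − 2β = 168.0417°
wrap2 = π + 2β = 191.9583°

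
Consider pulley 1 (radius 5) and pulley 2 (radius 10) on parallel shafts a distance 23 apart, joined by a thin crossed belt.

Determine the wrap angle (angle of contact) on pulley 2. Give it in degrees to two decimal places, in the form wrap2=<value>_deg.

wrap2=261.41_deg

crossed belt: β = asin((r1+r2)/C) = asin(15/23) = 40.7057°
wrap1 = wrap2 = π + 2β = 261.4114°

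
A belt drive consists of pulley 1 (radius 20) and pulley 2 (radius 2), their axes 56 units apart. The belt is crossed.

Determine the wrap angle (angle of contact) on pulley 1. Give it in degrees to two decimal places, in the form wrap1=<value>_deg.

crossed belt: β = asin((r1+r2)/C) = asin(22/56) = 23.1324°
wrap1 = wrap2 = π + 2β = 226.2648°

wrap1=226.26_deg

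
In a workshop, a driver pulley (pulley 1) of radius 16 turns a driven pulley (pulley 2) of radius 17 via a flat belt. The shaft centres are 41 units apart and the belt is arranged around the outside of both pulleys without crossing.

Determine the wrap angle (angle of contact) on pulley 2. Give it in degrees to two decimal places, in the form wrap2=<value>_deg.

wrap2=182.80_deg

open belt: β = asin((r2−r1)/C) = asin(1/41) = 1.3976°
wrap1 = π − 2β = 177.2048°
wrap2 = π + 2β = 182.7952°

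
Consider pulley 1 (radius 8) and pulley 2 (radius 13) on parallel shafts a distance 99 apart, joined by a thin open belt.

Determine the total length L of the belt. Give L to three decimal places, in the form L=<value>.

L=264.226

open belt: β = asin((r2−r1)/C) = asin(5/99) = 2.8950°
wrap1 = π − 2β = 174.2101°
wrap2 = π + 2β = 185.7899°
tangent length = C·cosβ = 98.8737
L = r1·wrap1 + r2·wrap2 + 2·C·cosβ = 8·3.0405 + 13·3.2426 + 2·98.8737 = 264.2260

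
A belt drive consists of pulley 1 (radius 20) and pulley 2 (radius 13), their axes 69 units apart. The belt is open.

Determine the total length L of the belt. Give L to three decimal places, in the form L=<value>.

L=242.383

open belt: β = asin((r2−r1)/C) = asin(-7/69) = -5.8226°
wrap1 = π − 2β = 191.6453°
wrap2 = π + 2β = 168.3547°
tangent length = C·cosβ = 68.6440
L = r1·wrap1 + r2·wrap2 + 2·C·cosβ = 20·3.3448 + 13·2.9383 + 2·68.6440 = 242.3833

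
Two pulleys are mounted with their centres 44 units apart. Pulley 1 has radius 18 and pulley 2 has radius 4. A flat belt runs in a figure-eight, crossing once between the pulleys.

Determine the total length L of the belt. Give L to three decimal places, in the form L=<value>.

crossed belt: β = asin((r1+r2)/C) = asin(22/44) = 30.0000°
wrap1 = wrap2 = π + 2β = 240.0000°
tangent length = C·cosβ = 38.1051
L = (r1+r2)·wrap + 2·C·cosβ = 22·4.1888 + 2·38.1051 = 168.3636

L=168.364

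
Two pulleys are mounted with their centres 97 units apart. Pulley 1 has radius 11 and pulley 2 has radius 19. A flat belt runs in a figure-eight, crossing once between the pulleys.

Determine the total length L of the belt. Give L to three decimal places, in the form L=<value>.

crossed belt: β = asin((r1+r2)/C) = asin(30/97) = 18.0157°
wrap1 = wrap2 = π + 2β = 216.0315°
tangent length = C·cosβ = 92.2442
L = (r1+r2)·wrap + 2·C·cosβ = 30·3.7705 + 2·92.2442 = 297.6023

L=297.602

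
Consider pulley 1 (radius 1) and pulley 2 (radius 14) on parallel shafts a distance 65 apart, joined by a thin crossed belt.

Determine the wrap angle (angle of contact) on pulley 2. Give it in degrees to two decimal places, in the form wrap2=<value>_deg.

crossed belt: β = asin((r1+r2)/C) = asin(15/65) = 13.3424°
wrap1 = wrap2 = π + 2β = 206.6847°

wrap2=206.68_deg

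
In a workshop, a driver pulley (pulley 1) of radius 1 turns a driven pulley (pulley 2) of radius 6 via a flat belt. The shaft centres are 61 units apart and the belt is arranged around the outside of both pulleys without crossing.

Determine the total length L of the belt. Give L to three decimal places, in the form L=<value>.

open belt: β = asin((r2−r1)/C) = asin(5/61) = 4.7017°
wrap1 = π − 2β = 170.5967°
wrap2 = π + 2β = 189.4033°
tangent length = C·cosβ = 60.7947
L = r1·wrap1 + r2·wrap2 + 2·C·cosβ = 1·2.9775 + 6·3.3057 + 2·60.7947 = 144.4012

L=144.401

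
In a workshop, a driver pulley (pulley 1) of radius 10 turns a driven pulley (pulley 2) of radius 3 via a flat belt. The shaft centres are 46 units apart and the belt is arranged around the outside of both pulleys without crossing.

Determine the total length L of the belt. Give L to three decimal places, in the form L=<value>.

open belt: β = asin((r2−r1)/C) = asin(-7/46) = -8.7529°
wrap1 = π − 2β = 197.5059°
wrap2 = π + 2β = 162.4941°
tangent length = C·cosβ = 45.4643
L = r1·wrap1 + r2·wrap2 + 2·C·cosβ = 10·3.4471 + 3·2.8361 + 2·45.4643 = 133.9080

L=133.908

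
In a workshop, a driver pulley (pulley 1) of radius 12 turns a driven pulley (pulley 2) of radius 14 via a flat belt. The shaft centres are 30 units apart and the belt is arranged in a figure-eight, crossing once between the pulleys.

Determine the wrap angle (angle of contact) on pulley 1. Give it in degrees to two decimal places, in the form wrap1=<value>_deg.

wrap1=300.15_deg

crossed belt: β = asin((r1+r2)/C) = asin(26/30) = 60.0736°
wrap1 = wrap2 = π + 2β = 300.1471°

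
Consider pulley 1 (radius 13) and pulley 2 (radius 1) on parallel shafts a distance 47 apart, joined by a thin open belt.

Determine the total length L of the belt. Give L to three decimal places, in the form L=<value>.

L=141.063

open belt: β = asin((r2−r1)/C) = asin(-12/47) = -14.7925°
wrap1 = π − 2β = 209.5850°
wrap2 = π + 2β = 150.4150°
tangent length = C·cosβ = 45.4423
L = r1·wrap1 + r2·wrap2 + 2·C·cosβ = 13·3.6579 + 1·2.6252 + 2·45.4423 = 141.0631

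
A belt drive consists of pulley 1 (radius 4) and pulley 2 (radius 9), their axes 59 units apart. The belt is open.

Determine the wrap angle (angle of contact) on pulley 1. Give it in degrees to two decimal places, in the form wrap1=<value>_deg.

open belt: β = asin((r2−r1)/C) = asin(5/59) = 4.8614°
wrap1 = π − 2β = 170.2772°
wrap2 = π + 2β = 189.7228°

wrap1=170.28_deg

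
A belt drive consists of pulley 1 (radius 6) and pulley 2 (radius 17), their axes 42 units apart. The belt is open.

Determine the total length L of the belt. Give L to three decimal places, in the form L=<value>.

open belt: β = asin((r2−r1)/C) = asin(11/42) = 15.1831°
wrap1 = π − 2β = 149.6338°
wrap2 = π + 2β = 210.3662°
tangent length = C·cosβ = 40.5339
L = r1·wrap1 + r2·wrap2 + 2·C·cosβ = 6·2.6116 + 17·3.6716 + 2·40.5339 = 159.1544

L=159.154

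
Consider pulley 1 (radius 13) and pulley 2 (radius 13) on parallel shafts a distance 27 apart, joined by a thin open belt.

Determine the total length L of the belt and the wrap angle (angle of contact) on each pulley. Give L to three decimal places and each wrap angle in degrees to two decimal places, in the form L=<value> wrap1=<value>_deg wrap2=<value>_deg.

L=135.681 wrap1=180.00_deg wrap2=180.00_deg

open belt: β = asin((r2−r1)/C) = asin(0/27) = 0.0000°
wrap1 = π − 2β = 180.0000°
wrap2 = π + 2β = 180.0000°
tangent length = C·cosβ = 27.0000
L = r1·wrap1 + r2·wrap2 + 2·C·cosβ = 13·3.1416 + 13·3.1416 + 2·27.0000 = 135.6814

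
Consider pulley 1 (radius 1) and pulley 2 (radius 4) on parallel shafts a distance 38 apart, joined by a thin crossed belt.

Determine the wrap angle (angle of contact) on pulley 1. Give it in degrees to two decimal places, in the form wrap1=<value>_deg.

wrap1=195.12_deg

crossed belt: β = asin((r1+r2)/C) = asin(5/38) = 7.5608°
wrap1 = wrap2 = π + 2β = 195.1217°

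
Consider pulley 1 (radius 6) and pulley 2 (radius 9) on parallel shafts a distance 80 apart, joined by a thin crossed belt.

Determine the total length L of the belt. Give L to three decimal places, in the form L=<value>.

crossed belt: β = asin((r1+r2)/C) = asin(15/80) = 10.8069°
wrap1 = wrap2 = π + 2β = 201.6138°
tangent length = C·cosβ = 78.5812
L = (r1+r2)·wrap + 2·C·cosβ = 15·3.5188 + 2·78.5812 = 209.9447

L=209.945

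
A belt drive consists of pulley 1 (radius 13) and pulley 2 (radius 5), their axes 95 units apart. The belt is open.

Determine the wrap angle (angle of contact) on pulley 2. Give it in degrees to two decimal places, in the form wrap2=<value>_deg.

open belt: β = asin((r2−r1)/C) = asin(-8/95) = -4.8306°
wrap1 = π − 2β = 189.6613°
wrap2 = π + 2β = 170.3387°

wrap2=170.34_deg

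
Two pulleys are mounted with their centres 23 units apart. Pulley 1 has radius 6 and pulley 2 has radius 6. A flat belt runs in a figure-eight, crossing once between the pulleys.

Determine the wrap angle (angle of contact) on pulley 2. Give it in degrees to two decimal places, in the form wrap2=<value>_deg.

crossed belt: β = asin((r1+r2)/C) = asin(12/23) = 31.4490°
wrap1 = wrap2 = π + 2β = 242.8980°

wrap2=242.90_deg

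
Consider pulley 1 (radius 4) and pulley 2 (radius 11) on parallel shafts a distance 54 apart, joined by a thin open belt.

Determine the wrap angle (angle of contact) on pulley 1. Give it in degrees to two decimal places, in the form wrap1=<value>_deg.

wrap1=165.10_deg

open belt: β = asin((r2−r1)/C) = asin(7/54) = 7.4482°
wrap1 = π − 2β = 165.1036°
wrap2 = π + 2β = 194.8964°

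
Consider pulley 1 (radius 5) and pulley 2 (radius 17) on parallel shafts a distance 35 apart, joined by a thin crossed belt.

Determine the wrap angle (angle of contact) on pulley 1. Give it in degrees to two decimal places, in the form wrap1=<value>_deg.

wrap1=257.89_deg

crossed belt: β = asin((r1+r2)/C) = asin(22/35) = 38.9448°
wrap1 = wrap2 = π + 2β = 257.8896°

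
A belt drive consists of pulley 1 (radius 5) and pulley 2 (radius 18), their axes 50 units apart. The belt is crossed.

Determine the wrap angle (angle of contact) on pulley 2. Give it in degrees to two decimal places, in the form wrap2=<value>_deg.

wrap2=234.77_deg

crossed belt: β = asin((r1+r2)/C) = asin(23/50) = 27.3871°
wrap1 = wrap2 = π + 2β = 234.7742°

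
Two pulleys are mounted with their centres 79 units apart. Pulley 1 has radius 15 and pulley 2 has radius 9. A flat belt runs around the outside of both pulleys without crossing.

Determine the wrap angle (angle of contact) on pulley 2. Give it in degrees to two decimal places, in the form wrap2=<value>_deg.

open belt: β = asin((r2−r1)/C) = asin(-6/79) = -4.3558°
wrap1 = π − 2β = 188.7115°
wrap2 = π + 2β = 171.2885°

wrap2=171.29_deg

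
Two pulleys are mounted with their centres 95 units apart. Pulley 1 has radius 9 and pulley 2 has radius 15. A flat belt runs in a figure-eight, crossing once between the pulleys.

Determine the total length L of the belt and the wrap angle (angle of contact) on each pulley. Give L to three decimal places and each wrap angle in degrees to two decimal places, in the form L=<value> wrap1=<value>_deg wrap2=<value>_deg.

crossed belt: β = asin((r1+r2)/C) = asin(24/95) = 14.6333°
wrap1 = wrap2 = π + 2β = 209.2666°
tangent length = C·cosβ = 91.9184
L = (r1+r2)·wrap + 2·C·cosβ = 24·3.6524 + 2·91.9184 = 271.4943

L=271.494 wrap1=209.27_deg wrap2=209.27_deg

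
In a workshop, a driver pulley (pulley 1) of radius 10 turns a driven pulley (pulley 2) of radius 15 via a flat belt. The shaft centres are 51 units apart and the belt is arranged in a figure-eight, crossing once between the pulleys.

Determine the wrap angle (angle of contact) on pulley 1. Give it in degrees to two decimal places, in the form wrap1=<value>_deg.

wrap1=238.71_deg

crossed belt: β = asin((r1+r2)/C) = asin(25/51) = 29.3535°
wrap1 = wrap2 = π + 2β = 238.7069°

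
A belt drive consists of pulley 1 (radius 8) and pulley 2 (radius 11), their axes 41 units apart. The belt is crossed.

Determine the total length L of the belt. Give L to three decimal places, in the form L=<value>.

crossed belt: β = asin((r1+r2)/C) = asin(19/41) = 27.6077°
wrap1 = wrap2 = π + 2β = 235.2153°
tangent length = C·cosβ = 36.3318
L = (r1+r2)·wrap + 2·C·cosβ = 19·4.1053 + 2·36.3318 = 150.6640

L=150.664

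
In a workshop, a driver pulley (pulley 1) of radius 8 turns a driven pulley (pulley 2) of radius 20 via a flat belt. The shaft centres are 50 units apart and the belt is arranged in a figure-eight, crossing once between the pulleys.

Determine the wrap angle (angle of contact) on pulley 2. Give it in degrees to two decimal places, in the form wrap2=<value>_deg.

crossed belt: β = asin((r1+r2)/C) = asin(28/50) = 34.0558°
wrap1 = wrap2 = π + 2β = 248.1116°

wrap2=248.11_deg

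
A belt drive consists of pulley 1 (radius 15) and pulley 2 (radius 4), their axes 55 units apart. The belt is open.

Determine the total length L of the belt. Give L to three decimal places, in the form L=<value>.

open belt: β = asin((r2−r1)/C) = asin(-11/55) = -11.5370°
wrap1 = π − 2β = 203.0739°
wrap2 = π + 2β = 156.9261°
tangent length = C·cosβ = 53.8888
L = r1·wrap1 + r2·wrap2 + 2·C·cosβ = 15·3.5443 + 4·2.7389 + 2·53.8888 = 171.8977

L=171.898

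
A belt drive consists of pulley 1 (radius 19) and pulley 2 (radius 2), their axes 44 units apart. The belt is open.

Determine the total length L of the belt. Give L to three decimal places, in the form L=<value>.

L=160.627

open belt: β = asin((r2−r1)/C) = asin(-17/44) = -22.7284°
wrap1 = π − 2β = 225.4568°
wrap2 = π + 2β = 134.5432°
tangent length = C·cosβ = 40.5832
L = r1·wrap1 + r2·wrap2 + 2·C·cosβ = 19·3.9350 + 2·2.3482 + 2·40.5832 = 160.6273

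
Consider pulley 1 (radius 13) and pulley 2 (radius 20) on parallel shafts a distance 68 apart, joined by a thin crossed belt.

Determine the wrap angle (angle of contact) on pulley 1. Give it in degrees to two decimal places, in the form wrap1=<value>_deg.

crossed belt: β = asin((r1+r2)/C) = asin(33/68) = 29.0317°
wrap1 = wrap2 = π + 2β = 238.0635°

wrap1=238.06_deg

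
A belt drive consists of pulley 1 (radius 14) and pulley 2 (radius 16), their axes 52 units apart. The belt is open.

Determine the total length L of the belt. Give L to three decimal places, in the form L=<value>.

L=198.325

open belt: β = asin((r2−r1)/C) = asin(2/52) = 2.2042°
wrap1 = π − 2β = 175.5915°
wrap2 = π + 2β = 184.4085°
tangent length = C·cosβ = 51.9615
L = r1·wrap1 + r2·wrap2 + 2·C·cosβ = 14·3.0647 + 16·3.2185 + 2·51.9615 = 198.3247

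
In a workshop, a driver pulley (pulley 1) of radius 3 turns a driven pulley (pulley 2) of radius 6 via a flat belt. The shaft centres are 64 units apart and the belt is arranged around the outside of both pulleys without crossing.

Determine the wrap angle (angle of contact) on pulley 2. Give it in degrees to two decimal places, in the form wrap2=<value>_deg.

open belt: β = asin((r2−r1)/C) = asin(3/64) = 2.6867°
wrap1 = π − 2β = 174.6266°
wrap2 = π + 2β = 185.3734°

wrap2=185.37_deg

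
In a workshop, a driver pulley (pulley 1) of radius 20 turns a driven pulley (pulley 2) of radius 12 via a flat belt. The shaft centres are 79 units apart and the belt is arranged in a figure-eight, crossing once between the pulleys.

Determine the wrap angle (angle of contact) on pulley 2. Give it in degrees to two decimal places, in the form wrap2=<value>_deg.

wrap2=227.79_deg

crossed belt: β = asin((r1+r2)/C) = asin(32/79) = 23.8951°
wrap1 = wrap2 = π + 2β = 227.7902°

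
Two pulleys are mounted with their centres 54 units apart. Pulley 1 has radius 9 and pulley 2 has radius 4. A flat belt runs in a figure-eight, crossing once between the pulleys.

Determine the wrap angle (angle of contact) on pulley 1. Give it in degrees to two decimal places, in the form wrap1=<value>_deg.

crossed belt: β = asin((r1+r2)/C) = asin(13/54) = 13.9303°
wrap1 = wrap2 = π + 2β = 207.8605°

wrap1=207.86_deg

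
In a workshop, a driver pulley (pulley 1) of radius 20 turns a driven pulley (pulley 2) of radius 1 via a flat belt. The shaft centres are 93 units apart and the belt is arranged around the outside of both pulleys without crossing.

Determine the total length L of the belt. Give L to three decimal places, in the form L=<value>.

L=255.869

open belt: β = asin((r2−r1)/C) = asin(-19/93) = -11.7886°
wrap1 = π − 2β = 203.5772°
wrap2 = π + 2β = 156.4228°
tangent length = C·cosβ = 91.0385
L = r1·wrap1 + r2·wrap2 + 2·C·cosβ = 20·3.5531 + 1·2.7301 + 2·91.0385 = 255.8688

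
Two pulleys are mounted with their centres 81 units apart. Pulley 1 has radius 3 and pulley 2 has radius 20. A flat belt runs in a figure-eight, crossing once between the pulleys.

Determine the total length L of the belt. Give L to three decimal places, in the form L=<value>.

crossed belt: β = asin((r1+r2)/C) = asin(23/81) = 16.4961°
wrap1 = wrap2 = π + 2β = 212.9923°
tangent length = C·cosβ = 77.6660
L = (r1+r2)·wrap + 2·C·cosβ = 23·3.7174 + 2·77.6660 = 240.8325

L=240.832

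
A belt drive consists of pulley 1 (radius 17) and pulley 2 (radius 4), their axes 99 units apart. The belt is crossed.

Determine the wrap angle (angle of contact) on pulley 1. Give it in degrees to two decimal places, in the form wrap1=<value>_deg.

wrap1=204.49_deg

crossed belt: β = asin((r1+r2)/C) = asin(21/99) = 12.2467°
wrap1 = wrap2 = π + 2β = 204.4934°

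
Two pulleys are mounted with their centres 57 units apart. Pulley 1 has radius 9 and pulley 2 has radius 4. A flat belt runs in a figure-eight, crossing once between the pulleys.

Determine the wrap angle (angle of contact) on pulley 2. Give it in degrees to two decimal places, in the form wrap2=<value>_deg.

wrap2=206.37_deg

crossed belt: β = asin((r1+r2)/C) = asin(13/57) = 13.1835°
wrap1 = wrap2 = π + 2β = 206.3670°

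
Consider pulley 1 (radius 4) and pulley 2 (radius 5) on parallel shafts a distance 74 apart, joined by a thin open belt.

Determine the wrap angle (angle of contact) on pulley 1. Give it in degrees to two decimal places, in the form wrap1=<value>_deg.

open belt: β = asin((r2−r1)/C) = asin(1/74) = 0.7743°
wrap1 = π − 2β = 178.4514°
wrap2 = π + 2β = 181.5486°

wrap1=178.45_deg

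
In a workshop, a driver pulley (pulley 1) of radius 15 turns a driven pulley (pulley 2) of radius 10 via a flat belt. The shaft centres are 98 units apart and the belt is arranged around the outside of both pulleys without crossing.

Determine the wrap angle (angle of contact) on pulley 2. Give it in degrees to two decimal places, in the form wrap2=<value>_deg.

wrap2=174.15_deg

open belt: β = asin((r2−r1)/C) = asin(-5/98) = -2.9245°
wrap1 = π − 2β = 185.8490°
wrap2 = π + 2β = 174.1510°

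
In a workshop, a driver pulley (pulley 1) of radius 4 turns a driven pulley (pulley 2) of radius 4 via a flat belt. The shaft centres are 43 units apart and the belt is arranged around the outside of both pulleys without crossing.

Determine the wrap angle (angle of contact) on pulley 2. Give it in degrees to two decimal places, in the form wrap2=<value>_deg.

wrap2=180.00_deg

open belt: β = asin((r2−r1)/C) = asin(0/43) = 0.0000°
wrap1 = π − 2β = 180.0000°
wrap2 = π + 2β = 180.0000°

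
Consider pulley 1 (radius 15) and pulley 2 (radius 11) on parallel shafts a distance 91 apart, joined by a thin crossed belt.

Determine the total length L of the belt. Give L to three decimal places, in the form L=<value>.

L=271.162

crossed belt: β = asin((r1+r2)/C) = asin(26/91) = 16.6015°
wrap1 = wrap2 = π + 2β = 213.2031°
tangent length = C·cosβ = 87.2067
L = (r1+r2)·wrap + 2·C·cosβ = 26·3.7211 + 2·87.2067 = 271.1618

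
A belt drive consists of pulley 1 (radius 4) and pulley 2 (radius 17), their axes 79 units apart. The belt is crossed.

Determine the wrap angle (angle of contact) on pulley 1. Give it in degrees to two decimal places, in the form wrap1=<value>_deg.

wrap1=210.83_deg

crossed belt: β = asin((r1+r2)/C) = asin(21/79) = 15.4158°
wrap1 = wrap2 = π + 2β = 210.8317°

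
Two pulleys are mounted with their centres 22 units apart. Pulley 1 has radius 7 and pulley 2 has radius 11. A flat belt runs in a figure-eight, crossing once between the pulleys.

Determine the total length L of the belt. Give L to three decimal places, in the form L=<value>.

crossed belt: β = asin((r1+r2)/C) = asin(18/22) = 54.9032°
wrap1 = wrap2 = π + 2β = 289.8064°
tangent length = C·cosβ = 12.6491
L = (r1+r2)·wrap + 2·C·cosβ = 18·5.0581 + 2·12.6491 = 116.3436

L=116.344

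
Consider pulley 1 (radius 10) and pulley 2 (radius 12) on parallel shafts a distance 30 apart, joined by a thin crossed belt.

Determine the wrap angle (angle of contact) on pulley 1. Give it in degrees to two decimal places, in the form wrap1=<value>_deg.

crossed belt: β = asin((r1+r2)/C) = asin(22/30) = 47.1666°
wrap1 = wrap2 = π + 2β = 274.3331°

wrap1=274.33_deg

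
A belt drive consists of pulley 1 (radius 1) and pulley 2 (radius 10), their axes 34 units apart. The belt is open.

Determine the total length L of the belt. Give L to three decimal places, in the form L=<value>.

open belt: β = asin((r2−r1)/C) = asin(9/34) = 15.3495°
wrap1 = π − 2β = 149.3010°
wrap2 = π + 2β = 210.6990°
tangent length = C·cosβ = 32.7872
L = r1·wrap1 + r2·wrap2 + 2·C·cosβ = 1·2.6058 + 10·3.6774 + 2·32.7872 = 104.9541

L=104.954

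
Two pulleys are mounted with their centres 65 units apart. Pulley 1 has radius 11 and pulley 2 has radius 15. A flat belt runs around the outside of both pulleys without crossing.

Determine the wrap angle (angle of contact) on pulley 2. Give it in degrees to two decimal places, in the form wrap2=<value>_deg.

open belt: β = asin((r2−r1)/C) = asin(4/65) = 3.5281°
wrap1 = π − 2β = 172.9438°
wrap2 = π + 2β = 187.0562°

wrap2=187.06_deg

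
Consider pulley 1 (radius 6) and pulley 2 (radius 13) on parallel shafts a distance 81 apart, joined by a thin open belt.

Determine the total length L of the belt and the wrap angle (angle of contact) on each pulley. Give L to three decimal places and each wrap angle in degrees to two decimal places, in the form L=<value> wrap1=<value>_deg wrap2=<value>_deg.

L=222.296 wrap1=170.08_deg wrap2=189.92_deg

open belt: β = asin((r2−r1)/C) = asin(7/81) = 4.9577°
wrap1 = π − 2β = 170.0847°
wrap2 = π + 2β = 189.9153°
tangent length = C·cosβ = 80.6970
L = r1·wrap1 + r2·wrap2 + 2·C·cosβ = 6·2.9685 + 13·3.3146 + 2·80.6970 = 222.2956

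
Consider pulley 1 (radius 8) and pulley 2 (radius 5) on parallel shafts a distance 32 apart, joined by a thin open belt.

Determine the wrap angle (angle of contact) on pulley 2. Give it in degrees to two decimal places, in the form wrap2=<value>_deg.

open belt: β = asin((r2−r1)/C) = asin(-3/32) = -5.3794°
wrap1 = π − 2β = 190.7588°
wrap2 = π + 2β = 169.2412°

wrap2=169.24_deg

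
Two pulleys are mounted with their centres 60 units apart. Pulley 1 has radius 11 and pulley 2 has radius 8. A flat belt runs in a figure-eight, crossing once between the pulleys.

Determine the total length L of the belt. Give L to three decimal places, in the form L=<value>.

L=185.759

crossed belt: β = asin((r1+r2)/C) = asin(19/60) = 18.4615°
wrap1 = wrap2 = π + 2β = 216.9229°
tangent length = C·cosβ = 56.9122
L = (r1+r2)·wrap + 2·C·cosβ = 19·3.7860 + 2·56.9122 = 185.7588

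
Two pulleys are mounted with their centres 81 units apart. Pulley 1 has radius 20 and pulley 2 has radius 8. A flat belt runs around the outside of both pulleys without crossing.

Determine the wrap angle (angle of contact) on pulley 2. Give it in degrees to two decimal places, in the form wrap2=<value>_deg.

open belt: β = asin((r2−r1)/C) = asin(-12/81) = -8.5196°
wrap1 = π − 2β = 197.0392°
wrap2 = π + 2β = 162.9608°

wrap2=162.96_deg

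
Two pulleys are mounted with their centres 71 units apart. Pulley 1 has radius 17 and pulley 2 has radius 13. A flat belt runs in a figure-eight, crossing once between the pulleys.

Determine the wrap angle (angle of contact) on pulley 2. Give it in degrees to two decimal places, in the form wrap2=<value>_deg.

wrap2=229.99_deg

crossed belt: β = asin((r1+r2)/C) = asin(30/71) = 24.9947°
wrap1 = wrap2 = π + 2β = 229.9895°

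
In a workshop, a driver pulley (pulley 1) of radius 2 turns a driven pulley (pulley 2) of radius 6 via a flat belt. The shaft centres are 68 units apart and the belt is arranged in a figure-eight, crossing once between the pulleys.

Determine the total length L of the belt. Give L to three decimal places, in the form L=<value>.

L=162.075

crossed belt: β = asin((r1+r2)/C) = asin(8/68) = 6.7563°
wrap1 = wrap2 = π + 2β = 193.5127°
tangent length = C·cosβ = 67.5278
L = (r1+r2)·wrap + 2·C·cosβ = 8·3.3774 + 2·67.5278 = 162.0750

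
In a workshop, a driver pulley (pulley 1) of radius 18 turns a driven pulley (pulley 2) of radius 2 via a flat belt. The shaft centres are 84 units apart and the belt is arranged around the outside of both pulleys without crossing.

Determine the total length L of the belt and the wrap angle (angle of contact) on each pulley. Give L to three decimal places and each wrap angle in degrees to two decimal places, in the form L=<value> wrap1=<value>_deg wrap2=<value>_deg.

open belt: β = asin((r2−r1)/C) = asin(-16/84) = -10.9806°
wrap1 = π − 2β = 201.9612°
wrap2 = π + 2β = 158.0388°
tangent length = C·cosβ = 82.4621
L = r1·wrap1 + r2·wrap2 + 2·C·cosβ = 18·3.5249 + 2·2.7583 + 2·82.4621 = 233.8888

L=233.889 wrap1=201.96_deg wrap2=158.04_deg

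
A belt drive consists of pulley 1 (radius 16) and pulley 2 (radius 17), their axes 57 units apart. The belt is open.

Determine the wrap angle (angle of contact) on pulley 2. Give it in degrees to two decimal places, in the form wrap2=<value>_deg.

open belt: β = asin((r2−r1)/C) = asin(1/57) = 1.0052°
wrap1 = π − 2β = 177.9895°
wrap2 = π + 2β = 182.0105°

wrap2=182.01_deg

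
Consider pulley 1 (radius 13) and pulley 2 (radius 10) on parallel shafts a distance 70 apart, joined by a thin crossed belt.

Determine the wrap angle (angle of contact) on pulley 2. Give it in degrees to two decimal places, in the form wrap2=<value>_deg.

crossed belt: β = asin((r1+r2)/C) = asin(23/70) = 19.1821°
wrap1 = wrap2 = π + 2β = 218.3642°

wrap2=218.36_deg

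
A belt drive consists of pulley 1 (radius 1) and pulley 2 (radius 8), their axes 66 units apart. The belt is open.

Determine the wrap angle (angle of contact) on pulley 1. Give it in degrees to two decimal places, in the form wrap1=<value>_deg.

wrap1=167.82_deg

open belt: β = asin((r2−r1)/C) = asin(7/66) = 6.0883°
wrap1 = π − 2β = 167.8234°
wrap2 = π + 2β = 192.1766°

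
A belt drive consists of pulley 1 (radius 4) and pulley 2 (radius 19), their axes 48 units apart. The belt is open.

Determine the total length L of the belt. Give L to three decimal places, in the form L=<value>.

open belt: β = asin((r2−r1)/C) = asin(15/48) = 18.2100°
wrap1 = π − 2β = 143.5801°
wrap2 = π + 2β = 216.4199°
tangent length = C·cosβ = 45.5961
L = r1·wrap1 + r2·wrap2 + 2·C·cosβ = 4·2.5059 + 19·3.7772 + 2·45.5961 = 172.9834

L=172.983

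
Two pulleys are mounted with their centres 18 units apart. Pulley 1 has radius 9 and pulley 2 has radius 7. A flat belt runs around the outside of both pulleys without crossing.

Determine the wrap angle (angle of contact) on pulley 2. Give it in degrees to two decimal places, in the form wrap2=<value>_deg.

open belt: β = asin((r2−r1)/C) = asin(-2/18) = -6.3794°
wrap1 = π − 2β = 192.7587°
wrap2 = π + 2β = 167.2413°

wrap2=167.24_deg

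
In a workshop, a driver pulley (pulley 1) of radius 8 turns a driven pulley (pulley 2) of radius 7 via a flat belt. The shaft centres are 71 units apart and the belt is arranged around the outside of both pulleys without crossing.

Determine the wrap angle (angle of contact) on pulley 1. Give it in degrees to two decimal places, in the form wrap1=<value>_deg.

wrap1=181.61_deg

open belt: β = asin((r2−r1)/C) = asin(-1/71) = -0.8070°
wrap1 = π − 2β = 181.6140°
wrap2 = π + 2β = 178.3860°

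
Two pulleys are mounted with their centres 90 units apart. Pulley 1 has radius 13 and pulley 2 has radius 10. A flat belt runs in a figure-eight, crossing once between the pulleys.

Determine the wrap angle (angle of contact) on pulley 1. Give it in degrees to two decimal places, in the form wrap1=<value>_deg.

crossed belt: β = asin((r1+r2)/C) = asin(23/90) = 14.8065°
wrap1 = wrap2 = π + 2β = 209.6130°

wrap1=209.61_deg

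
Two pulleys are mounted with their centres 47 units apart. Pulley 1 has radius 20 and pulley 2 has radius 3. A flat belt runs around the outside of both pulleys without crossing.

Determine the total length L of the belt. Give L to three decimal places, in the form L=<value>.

open belt: β = asin((r2−r1)/C) = asin(-17/47) = -21.2048°
wrap1 = π − 2β = 222.4095°
wrap2 = π + 2β = 137.5905°
tangent length = C·cosβ = 43.8178
L = r1·wrap1 + r2·wrap2 + 2·C·cosβ = 20·3.8818 + 3·2.4014 + 2·43.8178 = 172.4754

L=172.475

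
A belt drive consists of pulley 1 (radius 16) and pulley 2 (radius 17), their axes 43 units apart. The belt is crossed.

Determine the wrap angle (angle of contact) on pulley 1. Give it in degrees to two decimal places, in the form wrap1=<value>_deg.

crossed belt: β = asin((r1+r2)/C) = asin(33/43) = 50.1247°
wrap1 = wrap2 = π + 2β = 280.2494°

wrap1=280.25_deg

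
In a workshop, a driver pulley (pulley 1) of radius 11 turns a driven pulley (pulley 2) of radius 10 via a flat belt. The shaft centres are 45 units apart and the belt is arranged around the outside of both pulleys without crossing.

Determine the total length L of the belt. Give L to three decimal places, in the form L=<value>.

open belt: β = asin((r2−r1)/C) = asin(-1/45) = -1.2733°
wrap1 = π − 2β = 182.5467°
wrap2 = π + 2β = 177.4533°
tangent length = C·cosβ = 44.9889
L = r1·wrap1 + r2·wrap2 + 2·C·cosβ = 11·3.1860 + 10·3.0971 + 2·44.9889 = 155.9957

L=155.996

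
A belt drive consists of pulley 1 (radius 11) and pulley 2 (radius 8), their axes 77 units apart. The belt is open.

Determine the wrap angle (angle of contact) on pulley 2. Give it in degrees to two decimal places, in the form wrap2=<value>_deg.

wrap2=175.53_deg

open belt: β = asin((r2−r1)/C) = asin(-3/77) = -2.2329°
wrap1 = π − 2β = 184.4657°
wrap2 = π + 2β = 175.5343°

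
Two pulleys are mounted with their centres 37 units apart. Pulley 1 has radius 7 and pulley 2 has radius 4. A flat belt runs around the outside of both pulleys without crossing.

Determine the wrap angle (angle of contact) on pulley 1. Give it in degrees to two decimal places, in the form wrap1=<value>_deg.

open belt: β = asin((r2−r1)/C) = asin(-3/37) = -4.6507°
wrap1 = π − 2β = 189.3014°
wrap2 = π + 2β = 170.6986°

wrap1=189.30_deg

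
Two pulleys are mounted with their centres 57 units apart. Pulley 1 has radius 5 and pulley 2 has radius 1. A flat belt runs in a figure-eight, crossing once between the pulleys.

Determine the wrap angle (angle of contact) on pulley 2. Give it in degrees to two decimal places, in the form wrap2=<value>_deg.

wrap2=192.08_deg

crossed belt: β = asin((r1+r2)/C) = asin(6/57) = 6.0423°
wrap1 = wrap2 = π + 2β = 192.0847°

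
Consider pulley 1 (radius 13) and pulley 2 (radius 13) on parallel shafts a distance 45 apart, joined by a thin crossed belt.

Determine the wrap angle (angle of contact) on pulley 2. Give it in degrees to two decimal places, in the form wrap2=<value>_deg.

crossed belt: β = asin((r1+r2)/C) = asin(26/45) = 35.2944°
wrap1 = wrap2 = π + 2β = 250.5888°

wrap2=250.59_deg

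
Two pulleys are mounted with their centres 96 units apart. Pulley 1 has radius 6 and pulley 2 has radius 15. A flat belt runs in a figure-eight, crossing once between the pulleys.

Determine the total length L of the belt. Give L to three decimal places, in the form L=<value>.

crossed belt: β = asin((r1+r2)/C) = asin(21/96) = 12.6356°
wrap1 = wrap2 = π + 2β = 205.2713°
tangent length = C·cosβ = 93.6750
L = (r1+r2)·wrap + 2·C·cosβ = 21·3.5827 + 2·93.6750 = 262.5858

L=262.586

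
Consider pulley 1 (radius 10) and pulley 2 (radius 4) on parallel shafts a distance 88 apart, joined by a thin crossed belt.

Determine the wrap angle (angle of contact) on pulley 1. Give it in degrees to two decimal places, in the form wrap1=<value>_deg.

crossed belt: β = asin((r1+r2)/C) = asin(14/88) = 9.1541°
wrap1 = wrap2 = π + 2β = 198.3083°

wrap1=198.31_deg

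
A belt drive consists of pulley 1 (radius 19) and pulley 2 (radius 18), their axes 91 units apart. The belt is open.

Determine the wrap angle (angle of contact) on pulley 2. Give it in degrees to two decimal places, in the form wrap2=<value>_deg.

wrap2=178.74_deg

open belt: β = asin((r2−r1)/C) = asin(-1/91) = -0.6296°
wrap1 = π − 2β = 181.2593°
wrap2 = π + 2β = 178.7407°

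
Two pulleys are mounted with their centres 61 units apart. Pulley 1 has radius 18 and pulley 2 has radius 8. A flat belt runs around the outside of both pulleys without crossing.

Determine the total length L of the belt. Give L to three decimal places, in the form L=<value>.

open belt: β = asin((r2−r1)/C) = asin(-10/61) = -9.4353°
wrap1 = π − 2β = 198.8707°
wrap2 = π + 2β = 161.1293°
tangent length = C·cosβ = 60.1747
L = r1·wrap1 + r2·wrap2 + 2·C·cosβ = 18·3.4709 + 8·2.8122 + 2·60.1747 = 205.3245

L=205.324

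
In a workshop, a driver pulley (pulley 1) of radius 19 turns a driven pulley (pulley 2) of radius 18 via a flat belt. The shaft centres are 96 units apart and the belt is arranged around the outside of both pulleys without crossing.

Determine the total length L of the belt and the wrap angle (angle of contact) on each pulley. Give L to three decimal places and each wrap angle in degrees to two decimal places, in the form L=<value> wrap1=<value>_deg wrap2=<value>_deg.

L=308.249 wrap1=181.19_deg wrap2=178.81_deg

open belt: β = asin((r2−r1)/C) = asin(-1/96) = -0.5968°
wrap1 = π − 2β = 181.1937°
wrap2 = π + 2β = 178.8063°
tangent length = C·cosβ = 95.9948
L = r1·wrap1 + r2·wrap2 + 2·C·cosβ = 19·3.1624 + 18·3.1208 + 2·95.9948 = 308.2493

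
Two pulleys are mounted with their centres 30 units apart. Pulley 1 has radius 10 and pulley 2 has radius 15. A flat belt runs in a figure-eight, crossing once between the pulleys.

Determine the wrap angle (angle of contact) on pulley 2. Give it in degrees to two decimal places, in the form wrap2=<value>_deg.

crossed belt: β = asin((r1+r2)/C) = asin(25/30) = 56.4427°
wrap1 = wrap2 = π + 2β = 292.8854°

wrap2=292.89_deg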